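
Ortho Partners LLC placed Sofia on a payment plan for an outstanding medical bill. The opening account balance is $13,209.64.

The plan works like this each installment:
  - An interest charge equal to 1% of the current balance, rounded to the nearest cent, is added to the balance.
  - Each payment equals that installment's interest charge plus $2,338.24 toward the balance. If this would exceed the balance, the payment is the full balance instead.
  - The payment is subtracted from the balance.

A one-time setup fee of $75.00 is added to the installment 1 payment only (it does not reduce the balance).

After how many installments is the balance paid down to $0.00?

Installment 1: $13,209.64 +$132.10 interest = $13,341.74; pay $2,470.34 (+ $75.00 fee) → $10,871.40
Installment 2: $10,871.40 +$108.71 interest = $10,980.11; pay $2,446.95 → $8,533.16
Installment 3: $8,533.16 +$85.33 interest = $8,618.49; pay $2,423.57 → $6,194.92
Installment 4: $6,194.92 +$61.95 interest = $6,256.87; pay $2,400.19 → $3,856.68
Installment 5: $3,856.68 +$38.57 interest = $3,895.25; pay $2,376.81 → $1,518.44
Installment 6: $1,518.44 +$15.18 interest = $1,533.62; pay $1,533.62 → $0.00
Balance reaches $0.00 in installment 6.

6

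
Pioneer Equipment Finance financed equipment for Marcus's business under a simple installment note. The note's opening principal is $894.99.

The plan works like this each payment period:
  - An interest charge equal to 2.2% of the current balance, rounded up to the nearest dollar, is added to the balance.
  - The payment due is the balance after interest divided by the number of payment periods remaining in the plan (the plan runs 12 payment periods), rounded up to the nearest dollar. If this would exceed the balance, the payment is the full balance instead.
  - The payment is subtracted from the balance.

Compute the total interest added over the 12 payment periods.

Payment period 1: opening $894.99; interest $20.00 → $914.99; payment $77.00; balance $837.99
Payment period 2: opening $837.99; interest $19.00 → $856.99; payment $78.00; balance $778.99
Payment period 3: opening $778.99; interest $18.00 → $796.99; payment $80.00; balance $716.99
Payment period 4: opening $716.99; interest $16.00 → $732.99; payment $82.00; balance $650.99
Payment period 5: opening $650.99; interest $15.00 → $665.99; payment $84.00; balance $581.99
Payment period 6: opening $581.99; interest $13.00 → $594.99; payment $85.00; balance $509.99
Payment period 7: opening $509.99; interest $12.00 → $521.99; payment $87.00; balance $434.99
Payment period 8: opening $434.99; interest $10.00 → $444.99; payment $89.00; balance $355.99
Payment period 9: opening $355.99; interest $8.00 → $363.99; payment $91.00; balance $272.99
Payment period 10: opening $272.99; interest $7.00 → $279.99; payment $94.00; balance $185.99
Payment period 11: opening $185.99; interest $5.00 → $190.99; payment $96.00; balance $94.99
Payment period 12: opening $94.99; interest $3.00 → $97.99; payment $97.99; balance $0.00
Total interest: $20.00 + $19.00 + $18.00 + $16.00 + $15.00 + $13.00 + $12.00 + $10.00 + $8.00 + $7.00 + $5.00 + $3.00 = $146.00

$146.00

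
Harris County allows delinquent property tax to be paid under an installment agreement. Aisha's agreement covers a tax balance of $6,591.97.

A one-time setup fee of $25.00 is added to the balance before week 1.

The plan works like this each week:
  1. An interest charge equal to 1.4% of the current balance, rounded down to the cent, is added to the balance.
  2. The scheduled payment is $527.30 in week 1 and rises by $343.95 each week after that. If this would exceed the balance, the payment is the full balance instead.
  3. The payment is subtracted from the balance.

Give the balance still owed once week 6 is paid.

$0.00

Week 1: $6,616.97 +$92.63 interest = $6,709.60; pay $527.30 → $6,182.30
Week 2: $6,182.30 +$86.55 interest = $6,268.85; pay $871.25 → $5,397.60
Week 3: $5,397.60 +$75.56 interest = $5,473.16; pay $1,215.20 → $4,257.96
Week 4: $4,257.96 +$59.61 interest = $4,317.57; pay $1,559.15 → $2,758.42
Week 5: $2,758.42 +$38.61 interest = $2,797.03; pay $1,903.10 → $893.93
Week 6: $893.93 +$12.51 interest = $906.44; pay $906.44 → $0.00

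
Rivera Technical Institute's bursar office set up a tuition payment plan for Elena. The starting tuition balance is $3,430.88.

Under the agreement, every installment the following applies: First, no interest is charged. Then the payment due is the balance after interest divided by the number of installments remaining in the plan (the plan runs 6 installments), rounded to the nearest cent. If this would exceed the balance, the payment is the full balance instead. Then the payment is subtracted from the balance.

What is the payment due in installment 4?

Installment 1: $3,430.88 − $571.81 → $2,859.07
Installment 2: $2,859.07 − $571.81 → $2,287.26
Installment 3: $2,287.26 − $571.82 → $1,715.44
Installment 4: $1,715.44 − $571.81 → $1,143.63

$571.81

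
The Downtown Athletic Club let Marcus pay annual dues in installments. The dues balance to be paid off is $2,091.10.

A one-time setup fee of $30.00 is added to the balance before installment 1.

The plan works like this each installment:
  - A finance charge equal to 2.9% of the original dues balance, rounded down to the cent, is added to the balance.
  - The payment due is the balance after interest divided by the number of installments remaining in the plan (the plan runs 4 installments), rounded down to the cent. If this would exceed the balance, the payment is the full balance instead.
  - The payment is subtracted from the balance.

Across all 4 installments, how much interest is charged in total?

$242.56

Installment 1: opening $2,121.10; interest $60.64 → $2,181.74; payment $545.43; balance $1,636.31
Installment 2: opening $1,636.31; interest $60.64 → $1,696.95; payment $565.65; balance $1,131.30
Installment 3: opening $1,131.30; interest $60.64 → $1,191.94; payment $595.97; balance $595.97
Installment 4: opening $595.97; interest $60.64 → $656.61; payment $656.61; balance $0.00
Total interest: $60.64 + $60.64 + $60.64 + $60.64 = $242.56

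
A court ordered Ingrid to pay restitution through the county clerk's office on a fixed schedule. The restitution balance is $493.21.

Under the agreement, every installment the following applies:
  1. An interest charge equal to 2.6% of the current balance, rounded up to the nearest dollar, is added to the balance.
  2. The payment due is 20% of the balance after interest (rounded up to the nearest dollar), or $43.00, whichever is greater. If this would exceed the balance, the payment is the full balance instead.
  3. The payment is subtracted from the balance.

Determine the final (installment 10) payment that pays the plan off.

Installment 1: $493.21 +$13.00 interest = $506.21; pay $102.00 → $404.21
Installment 2: $404.21 +$11.00 interest = $415.21; pay $84.00 → $331.21
Installment 3: $331.21 +$9.00 interest = $340.21; pay $69.00 → $271.21
Installment 4: $271.21 +$8.00 interest = $279.21; pay $56.00 → $223.21
Installment 5: $223.21 +$6.00 interest = $229.21; pay $46.00 → $183.21
Installment 6: $183.21 +$5.00 interest = $188.21; pay $43.00 → $145.21
Installment 7: $145.21 +$4.00 interest = $149.21; pay $43.00 → $106.21
Installment 8: $106.21 +$3.00 interest = $109.21; pay $43.00 → $66.21
Installment 9: $66.21 +$2.00 interest = $68.21; pay $43.00 → $25.21
Installment 10: $25.21 +$1.00 interest = $26.21; pay $26.21 → $0.00

$26.21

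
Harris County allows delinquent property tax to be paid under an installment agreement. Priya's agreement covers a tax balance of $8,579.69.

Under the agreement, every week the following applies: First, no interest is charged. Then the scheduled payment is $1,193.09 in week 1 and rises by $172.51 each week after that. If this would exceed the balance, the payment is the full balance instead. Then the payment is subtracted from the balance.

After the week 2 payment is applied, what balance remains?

Week 1: opening $8,579.69; payment $1,193.09; balance $7,386.60
Week 2: opening $7,386.60; payment $1,365.60; balance $6,021.00

$6,021.00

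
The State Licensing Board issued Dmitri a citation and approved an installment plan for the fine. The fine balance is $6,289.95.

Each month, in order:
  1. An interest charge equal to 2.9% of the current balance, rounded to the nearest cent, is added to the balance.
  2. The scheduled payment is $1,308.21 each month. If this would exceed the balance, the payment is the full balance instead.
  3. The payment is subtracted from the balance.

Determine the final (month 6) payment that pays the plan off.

$334.28

Month 1: opening $6,289.95; interest $182.41 → $6,472.36; payment $1,308.21; balance $5,164.15
Month 2: opening $5,164.15; interest $149.76 → $5,313.91; payment $1,308.21; balance $4,005.70
Month 3: opening $4,005.70; interest $116.17 → $4,121.87; payment $1,308.21; balance $2,813.66
Month 4: opening $2,813.66; interest $81.60 → $2,895.26; payment $1,308.21; balance $1,587.05
Month 5: opening $1,587.05; interest $46.02 → $1,633.07; payment $1,308.21; balance $324.86
Month 6: opening $324.86; interest $9.42 → $334.28; payment $334.28; balance $0.00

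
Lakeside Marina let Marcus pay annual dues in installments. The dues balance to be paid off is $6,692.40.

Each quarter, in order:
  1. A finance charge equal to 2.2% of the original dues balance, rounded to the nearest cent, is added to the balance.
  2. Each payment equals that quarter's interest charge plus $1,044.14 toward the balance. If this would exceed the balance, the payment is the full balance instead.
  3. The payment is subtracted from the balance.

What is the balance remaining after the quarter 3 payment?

Quarter 1: opening $6,692.40; interest $147.23 → $6,839.63; payment $1,191.37; balance $5,648.26
Quarter 2: opening $5,648.26; interest $147.23 → $5,795.49; payment $1,191.37; balance $4,604.12
Quarter 3: opening $4,604.12; interest $147.23 → $4,751.35; payment $1,191.37; balance $3,559.98

$3,559.98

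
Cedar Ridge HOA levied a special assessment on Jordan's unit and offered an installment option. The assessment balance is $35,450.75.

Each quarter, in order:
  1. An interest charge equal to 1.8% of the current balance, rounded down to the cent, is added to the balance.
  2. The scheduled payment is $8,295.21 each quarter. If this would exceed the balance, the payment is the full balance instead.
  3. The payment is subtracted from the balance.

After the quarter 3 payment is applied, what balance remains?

Quarter 1: opening $35,450.75; interest $638.11 → $36,088.86; payment $8,295.21; balance $27,793.65
Quarter 2: opening $27,793.65; interest $500.28 → $28,293.93; payment $8,295.21; balance $19,998.72
Quarter 3: opening $19,998.72; interest $359.97 → $20,358.69; payment $8,295.21; balance $12,063.48

$12,063.48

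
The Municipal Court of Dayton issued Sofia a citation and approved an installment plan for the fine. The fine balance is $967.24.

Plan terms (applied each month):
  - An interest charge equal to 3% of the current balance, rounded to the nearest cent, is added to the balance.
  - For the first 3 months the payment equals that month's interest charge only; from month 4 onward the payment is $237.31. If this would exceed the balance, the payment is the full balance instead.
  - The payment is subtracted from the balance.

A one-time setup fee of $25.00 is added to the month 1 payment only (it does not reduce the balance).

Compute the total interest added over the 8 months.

Month 1: $967.24 +$29.02 interest = $996.26; pay $29.02 (+ $25.00 fee) → $967.24
Month 2: $967.24 +$29.02 interest = $996.26; pay $29.02 → $967.24
Month 3: $967.24 +$29.02 interest = $996.26; pay $29.02 → $967.24
Month 4: $967.24 +$29.02 interest = $996.26; pay $237.31 → $758.95
Month 5: $758.95 +$22.77 interest = $781.72; pay $237.31 → $544.41
Month 6: $544.41 +$16.33 interest = $560.74; pay $237.31 → $323.43
Month 7: $323.43 +$9.70 interest = $333.13; pay $237.31 → $95.82
Month 8: $95.82 +$2.87 interest = $98.69; pay $98.69 → $0.00
Total interest: $29.02 + $29.02 + $29.02 + $29.02 + $22.77 + $16.33 + $9.70 + $2.87 = $167.75

$167.75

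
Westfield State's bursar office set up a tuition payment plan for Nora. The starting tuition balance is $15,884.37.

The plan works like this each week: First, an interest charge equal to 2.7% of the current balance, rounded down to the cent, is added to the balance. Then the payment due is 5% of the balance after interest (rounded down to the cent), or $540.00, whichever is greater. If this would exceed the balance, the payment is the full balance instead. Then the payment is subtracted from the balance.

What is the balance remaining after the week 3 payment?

Week 1: $15,884.37 +$428.87 interest = $16,313.24; pay $815.66 → $15,497.58
Week 2: $15,497.58 +$418.43 interest = $15,916.01; pay $795.80 → $15,120.21
Week 3: $15,120.21 +$408.24 interest = $15,528.45; pay $776.42 → $14,752.03

$14,752.03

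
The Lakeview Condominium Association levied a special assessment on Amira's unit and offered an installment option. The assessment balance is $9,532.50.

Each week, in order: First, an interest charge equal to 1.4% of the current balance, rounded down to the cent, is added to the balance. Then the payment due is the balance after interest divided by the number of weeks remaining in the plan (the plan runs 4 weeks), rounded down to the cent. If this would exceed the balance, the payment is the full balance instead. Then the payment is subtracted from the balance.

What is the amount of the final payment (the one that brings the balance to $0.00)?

$2,519.40

Week 1: $9,532.50 +$133.45 interest = $9,665.95; pay $2,416.48 → $7,249.47
Week 2: $7,249.47 +$101.49 interest = $7,350.96; pay $2,450.32 → $4,900.64
Week 3: $4,900.64 +$68.60 interest = $4,969.24; pay $2,484.62 → $2,484.62
Week 4: $2,484.62 +$34.78 interest = $2,519.40; pay $2,519.40 → $0.00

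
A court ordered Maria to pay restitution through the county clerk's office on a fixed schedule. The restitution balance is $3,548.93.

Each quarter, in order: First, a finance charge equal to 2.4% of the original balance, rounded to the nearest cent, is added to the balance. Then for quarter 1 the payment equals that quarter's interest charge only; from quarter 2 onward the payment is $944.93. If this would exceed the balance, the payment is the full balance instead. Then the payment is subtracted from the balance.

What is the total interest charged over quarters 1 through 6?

$511.02

Quarter 1: opening $3,548.93; interest $85.17 → $3,634.10; payment $85.17; balance $3,548.93
Quarter 2: opening $3,548.93; interest $85.17 → $3,634.10; payment $944.93; balance $2,689.17
Quarter 3: opening $2,689.17; interest $85.17 → $2,774.34; payment $944.93; balance $1,829.41
Quarter 4: opening $1,829.41; interest $85.17 → $1,914.58; payment $944.93; balance $969.65
Quarter 5: opening $969.65; interest $85.17 → $1,054.82; payment $944.93; balance $109.89
Quarter 6: opening $109.89; interest $85.17 → $195.06; payment $195.06; balance $0.00
Total interest: $85.17 + $85.17 + $85.17 + $85.17 + $85.17 + $85.17 = $511.02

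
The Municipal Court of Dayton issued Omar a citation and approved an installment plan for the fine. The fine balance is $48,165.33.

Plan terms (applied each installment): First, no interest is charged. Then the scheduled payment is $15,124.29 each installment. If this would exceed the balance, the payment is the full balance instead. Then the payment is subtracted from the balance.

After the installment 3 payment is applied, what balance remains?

Installment 1: opening $48,165.33; payment $15,124.29; balance $33,041.04
Installment 2: opening $33,041.04; payment $15,124.29; balance $17,916.75
Installment 3: opening $17,916.75; payment $15,124.29; balance $2,792.46

$2,792.46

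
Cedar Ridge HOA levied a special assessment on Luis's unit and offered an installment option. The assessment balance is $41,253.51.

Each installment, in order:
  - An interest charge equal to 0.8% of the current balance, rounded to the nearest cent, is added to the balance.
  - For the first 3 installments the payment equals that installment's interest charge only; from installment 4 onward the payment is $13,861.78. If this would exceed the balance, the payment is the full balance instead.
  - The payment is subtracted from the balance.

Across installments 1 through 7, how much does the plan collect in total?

$42,910.71

# | Opening | Interest | Payment | End bal
1 | $41,253.51 | $330.03 | $330.03 | $41,253.51
2 | $41,253.51 | $330.03 | $330.03 | $41,253.51
3 | $41,253.51 | $330.03 | $330.03 | $41,253.51
4 | $41,253.51 | $330.03 | $13,861.78 | $27,721.76
5 | $27,721.76 | $221.77 | $13,861.78 | $14,081.75
6 | $14,081.75 | $112.65 | $13,861.78 | $332.62
7 | $332.62 | $2.66 | $335.28 | $0.00
Total paid: $42,910.71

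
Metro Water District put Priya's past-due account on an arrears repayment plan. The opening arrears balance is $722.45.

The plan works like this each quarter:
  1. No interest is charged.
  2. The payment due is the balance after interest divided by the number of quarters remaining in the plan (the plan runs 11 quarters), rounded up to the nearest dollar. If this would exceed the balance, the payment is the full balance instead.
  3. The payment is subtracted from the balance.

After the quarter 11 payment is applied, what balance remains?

Quarter 1: $722.45 − $66.00 → $656.45
Quarter 2: $656.45 − $66.00 → $590.45
Quarter 3: $590.45 − $66.00 → $524.45
Quarter 4: $524.45 − $66.00 → $458.45
Quarter 5: $458.45 − $66.00 → $392.45
Quarter 6: $392.45 − $66.00 → $326.45
Quarter 7: $326.45 − $66.00 → $260.45
Quarter 8: $260.45 − $66.00 → $194.45
Quarter 9: $194.45 − $65.00 → $129.45
Quarter 10: $129.45 − $65.00 → $64.45
Quarter 11: $64.45 − $64.45 → $0.00

$0.00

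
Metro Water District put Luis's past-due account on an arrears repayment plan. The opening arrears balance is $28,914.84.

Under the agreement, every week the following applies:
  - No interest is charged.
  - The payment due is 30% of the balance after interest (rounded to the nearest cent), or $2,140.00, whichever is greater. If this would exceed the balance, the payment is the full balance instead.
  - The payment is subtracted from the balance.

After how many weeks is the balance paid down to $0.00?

8

Week 1: $28,914.84 − $8,674.45 → $20,240.39
Week 2: $20,240.39 − $6,072.12 → $14,168.27
Week 3: $14,168.27 − $4,250.48 → $9,917.79
Week 4: $9,917.79 − $2,975.34 → $6,942.45
Week 5: $6,942.45 − $2,140.00 → $4,802.45
Week 6: $4,802.45 − $2,140.00 → $2,662.45
Week 7: $2,662.45 − $2,140.00 → $522.45
Week 8: $522.45 − $522.45 → $0.00
Balance reaches $0.00 in week 8.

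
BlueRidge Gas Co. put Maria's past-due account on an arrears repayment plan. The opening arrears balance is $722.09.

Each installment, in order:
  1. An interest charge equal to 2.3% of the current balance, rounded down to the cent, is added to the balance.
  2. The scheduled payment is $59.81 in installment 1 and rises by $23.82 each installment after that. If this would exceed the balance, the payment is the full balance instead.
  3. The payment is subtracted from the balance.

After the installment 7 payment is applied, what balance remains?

$0.00

Installment 1: $722.09 +$16.60 interest = $738.69; pay $59.81 → $678.88
Installment 2: $678.88 +$15.61 interest = $694.49; pay $83.63 → $610.86
Installment 3: $610.86 +$14.04 interest = $624.90; pay $107.45 → $517.45
Installment 4: $517.45 +$11.90 interest = $529.35; pay $131.27 → $398.08
Installment 5: $398.08 +$9.15 interest = $407.23; pay $155.09 → $252.14
Installment 6: $252.14 +$5.79 interest = $257.93; pay $178.91 → $79.02
Installment 7: $79.02 +$1.81 interest = $80.83; pay $80.83 → $0.00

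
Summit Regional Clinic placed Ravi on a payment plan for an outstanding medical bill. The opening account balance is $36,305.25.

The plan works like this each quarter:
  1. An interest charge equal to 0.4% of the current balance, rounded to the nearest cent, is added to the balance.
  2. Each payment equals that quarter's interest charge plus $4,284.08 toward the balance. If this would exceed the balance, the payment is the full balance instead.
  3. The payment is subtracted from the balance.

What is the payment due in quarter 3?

Quarter 1: $36,305.25 +$145.22 interest = $36,450.47; pay $4,429.30 → $32,021.17
Quarter 2: $32,021.17 +$128.08 interest = $32,149.25; pay $4,412.16 → $27,737.09
Quarter 3: $27,737.09 +$110.95 interest = $27,848.04; pay $4,395.03 → $23,453.01

$4,395.03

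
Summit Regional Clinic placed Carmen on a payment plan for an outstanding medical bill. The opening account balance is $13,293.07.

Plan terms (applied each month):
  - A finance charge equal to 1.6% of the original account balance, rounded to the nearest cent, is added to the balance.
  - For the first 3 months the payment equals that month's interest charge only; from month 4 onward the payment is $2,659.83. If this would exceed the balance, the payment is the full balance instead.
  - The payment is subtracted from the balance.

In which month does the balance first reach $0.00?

Month 1: $13,293.07 +$212.69 interest = $13,505.76; pay $212.69 → $13,293.07
Month 2: $13,293.07 +$212.69 interest = $13,505.76; pay $212.69 → $13,293.07
Month 3: $13,293.07 +$212.69 interest = $13,505.76; pay $212.69 → $13,293.07
Month 4: $13,293.07 +$212.69 interest = $13,505.76; pay $2,659.83 → $10,845.93
Month 5: $10,845.93 +$212.69 interest = $11,058.62; pay $2,659.83 → $8,398.79
Month 6: $8,398.79 +$212.69 interest = $8,611.48; pay $2,659.83 → $5,951.65
Month 7: $5,951.65 +$212.69 interest = $6,164.34; pay $2,659.83 → $3,504.51
Month 8: $3,504.51 +$212.69 interest = $3,717.20; pay $2,659.83 → $1,057.37
Month 9: $1,057.37 +$212.69 interest = $1,270.06; pay $1,270.06 → $0.00
Balance reaches $0.00 in month 9.

9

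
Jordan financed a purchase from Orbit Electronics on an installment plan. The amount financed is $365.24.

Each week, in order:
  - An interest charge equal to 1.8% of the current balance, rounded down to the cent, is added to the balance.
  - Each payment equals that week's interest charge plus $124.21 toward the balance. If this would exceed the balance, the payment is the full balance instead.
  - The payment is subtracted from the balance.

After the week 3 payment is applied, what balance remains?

# | Opening | Interest | Payment | End bal
1 | $365.24 | $6.57 | $130.78 | $241.03
2 | $241.03 | $4.33 | $128.54 | $116.82
3 | $116.82 | $2.10 | $118.92 | $0.00

$0.00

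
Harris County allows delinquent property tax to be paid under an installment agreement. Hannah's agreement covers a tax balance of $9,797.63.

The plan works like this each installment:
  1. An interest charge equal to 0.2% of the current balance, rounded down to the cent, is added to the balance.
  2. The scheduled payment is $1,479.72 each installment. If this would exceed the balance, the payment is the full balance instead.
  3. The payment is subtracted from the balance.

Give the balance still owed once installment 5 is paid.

Installment 1: $9,797.63 +$19.59 interest = $9,817.22; pay $1,479.72 → $8,337.50
Installment 2: $8,337.50 +$16.67 interest = $8,354.17; pay $1,479.72 → $6,874.45
Installment 3: $6,874.45 +$13.74 interest = $6,888.19; pay $1,479.72 → $5,408.47
Installment 4: $5,408.47 +$10.81 interest = $5,419.28; pay $1,479.72 → $3,939.56
Installment 5: $3,939.56 +$7.87 interest = $3,947.43; pay $1,479.72 → $2,467.71

$2,467.71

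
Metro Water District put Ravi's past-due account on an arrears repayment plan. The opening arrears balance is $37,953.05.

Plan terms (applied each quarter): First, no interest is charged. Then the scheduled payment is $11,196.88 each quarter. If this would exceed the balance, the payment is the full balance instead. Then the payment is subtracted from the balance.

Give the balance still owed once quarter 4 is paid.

Quarter 1: opening $37,953.05; payment $11,196.88; balance $26,756.17
Quarter 2: opening $26,756.17; payment $11,196.88; balance $15,559.29
Quarter 3: opening $15,559.29; payment $11,196.88; balance $4,362.41
Quarter 4: opening $4,362.41; payment $4,362.41; balance $0.00

$0.00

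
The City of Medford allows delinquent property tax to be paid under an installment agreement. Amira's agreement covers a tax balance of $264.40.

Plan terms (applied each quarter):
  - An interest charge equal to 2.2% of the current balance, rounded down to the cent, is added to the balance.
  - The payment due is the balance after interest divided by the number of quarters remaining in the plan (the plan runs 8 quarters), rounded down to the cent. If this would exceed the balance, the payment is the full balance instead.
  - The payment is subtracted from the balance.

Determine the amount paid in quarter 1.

Quarter 1: $264.40 +$5.81 interest = $270.21; pay $33.77 → $236.44

$33.77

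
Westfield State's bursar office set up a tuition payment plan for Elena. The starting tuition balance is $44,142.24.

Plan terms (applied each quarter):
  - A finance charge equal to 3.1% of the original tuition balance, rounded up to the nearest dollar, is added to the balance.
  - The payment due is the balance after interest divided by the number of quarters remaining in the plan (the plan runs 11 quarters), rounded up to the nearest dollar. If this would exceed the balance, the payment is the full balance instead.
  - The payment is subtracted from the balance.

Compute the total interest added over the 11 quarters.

Quarter 1: opening $44,142.24; interest $1,369.00 → $45,511.24; payment $4,138.00; balance $41,373.24
Quarter 2: opening $41,373.24; interest $1,369.00 → $42,742.24; payment $4,275.00; balance $38,467.24
Quarter 3: opening $38,467.24; interest $1,369.00 → $39,836.24; payment $4,427.00; balance $35,409.24
Quarter 4: opening $35,409.24; interest $1,369.00 → $36,778.24; payment $4,598.00; balance $32,180.24
Quarter 5: opening $32,180.24; interest $1,369.00 → $33,549.24; payment $4,793.00; balance $28,756.24
Quarter 6: opening $28,756.24; interest $1,369.00 → $30,125.24; payment $5,021.00; balance $25,104.24
Quarter 7: opening $25,104.24; interest $1,369.00 → $26,473.24; payment $5,295.00; balance $21,178.24
Quarter 8: opening $21,178.24; interest $1,369.00 → $22,547.24; payment $5,637.00; balance $16,910.24
Quarter 9: opening $16,910.24; interest $1,369.00 → $18,279.24; payment $6,094.00; balance $12,185.24
Quarter 10: opening $12,185.24; interest $1,369.00 → $13,554.24; payment $6,778.00; balance $6,776.24
Quarter 11: opening $6,776.24; interest $1,369.00 → $8,145.24; payment $8,145.24; balance $0.00
Total interest: $1,369.00 + $1,369.00 + $1,369.00 + $1,369.00 + $1,369.00 + $1,369.00 + $1,369.00 + $1,369.00 + $1,369.00 + $1,369.00 + $1,369.00 = $15,059.00

$15,059.00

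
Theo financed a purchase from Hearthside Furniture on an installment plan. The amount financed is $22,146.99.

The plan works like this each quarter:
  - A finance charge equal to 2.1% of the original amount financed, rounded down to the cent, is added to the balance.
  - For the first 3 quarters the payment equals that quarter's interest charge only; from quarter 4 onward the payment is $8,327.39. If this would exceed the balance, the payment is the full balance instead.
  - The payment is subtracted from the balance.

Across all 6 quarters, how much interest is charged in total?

$2,790.48

Quarter 1: $22,146.99 +$465.08 interest = $22,612.07; pay $465.08 → $22,146.99
Quarter 2: $22,146.99 +$465.08 interest = $22,612.07; pay $465.08 → $22,146.99
Quarter 3: $22,146.99 +$465.08 interest = $22,612.07; pay $465.08 → $22,146.99
Quarter 4: $22,146.99 +$465.08 interest = $22,612.07; pay $8,327.39 → $14,284.68
Quarter 5: $14,284.68 +$465.08 interest = $14,749.76; pay $8,327.39 → $6,422.37
Quarter 6: $6,422.37 +$465.08 interest = $6,887.45; pay $6,887.45 → $0.00
Total interest: $465.08 + $465.08 + $465.08 + $465.08 + $465.08 + $465.08 = $2,790.48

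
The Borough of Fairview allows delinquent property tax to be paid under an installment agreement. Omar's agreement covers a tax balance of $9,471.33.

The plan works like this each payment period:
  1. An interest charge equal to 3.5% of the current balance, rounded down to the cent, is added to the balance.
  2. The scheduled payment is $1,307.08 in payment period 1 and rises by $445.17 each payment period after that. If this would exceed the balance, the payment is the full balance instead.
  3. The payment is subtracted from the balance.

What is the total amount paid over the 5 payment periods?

$10,616.61

Payment period 1: opening $9,471.33; interest $331.49 → $9,802.82; payment $1,307.08; balance $8,495.74
Payment period 2: opening $8,495.74; interest $297.35 → $8,793.09; payment $1,752.25; balance $7,040.84
Payment period 3: opening $7,040.84; interest $246.42 → $7,287.26; payment $2,197.42; balance $5,089.84
Payment period 4: opening $5,089.84; interest $178.14 → $5,267.98; payment $2,642.59; balance $2,625.39
Payment period 5: opening $2,625.39; interest $91.88 → $2,717.27; payment $2,717.27; balance $0.00
Total paid: $10,616.61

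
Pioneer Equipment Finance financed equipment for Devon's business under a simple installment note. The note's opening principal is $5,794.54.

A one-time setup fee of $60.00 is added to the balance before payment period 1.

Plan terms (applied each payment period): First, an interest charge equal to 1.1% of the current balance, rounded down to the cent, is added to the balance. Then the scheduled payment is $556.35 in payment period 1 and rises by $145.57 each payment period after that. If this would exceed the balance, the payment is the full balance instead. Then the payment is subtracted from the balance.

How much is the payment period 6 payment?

Payment period 1: $5,854.54 +$64.39 interest = $5,918.93; pay $556.35 → $5,362.58
Payment period 2: $5,362.58 +$58.98 interest = $5,421.56; pay $701.92 → $4,719.64
Payment period 3: $4,719.64 +$51.91 interest = $4,771.55; pay $847.49 → $3,924.06
Payment period 4: $3,924.06 +$43.16 interest = $3,967.22; pay $993.06 → $2,974.16
Payment period 5: $2,974.16 +$32.71 interest = $3,006.87; pay $1,138.63 → $1,868.24
Payment period 6: $1,868.24 +$20.55 interest = $1,888.79; pay $1,284.20 → $604.59

$1,284.20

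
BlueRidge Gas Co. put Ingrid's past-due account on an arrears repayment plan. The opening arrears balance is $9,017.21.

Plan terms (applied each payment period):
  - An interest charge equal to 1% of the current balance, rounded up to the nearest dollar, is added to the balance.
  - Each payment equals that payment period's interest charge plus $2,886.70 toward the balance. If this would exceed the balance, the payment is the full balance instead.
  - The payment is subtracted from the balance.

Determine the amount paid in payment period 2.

$2,948.70

# | Opening | Interest | Payment | End bal
1 | $9,017.21 | $91.00 | $2,977.70 | $6,130.51
2 | $6,130.51 | $62.00 | $2,948.70 | $3,243.81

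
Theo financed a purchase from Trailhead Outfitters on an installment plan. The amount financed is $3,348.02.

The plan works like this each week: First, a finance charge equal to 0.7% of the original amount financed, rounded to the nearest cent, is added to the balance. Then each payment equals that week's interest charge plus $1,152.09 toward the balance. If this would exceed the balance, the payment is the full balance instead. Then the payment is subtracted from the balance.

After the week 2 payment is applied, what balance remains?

Week 1: opening $3,348.02; interest $23.44 → $3,371.46; payment $1,175.53; balance $2,195.93
Week 2: opening $2,195.93; interest $23.44 → $2,219.37; payment $1,175.53; balance $1,043.84

$1,043.84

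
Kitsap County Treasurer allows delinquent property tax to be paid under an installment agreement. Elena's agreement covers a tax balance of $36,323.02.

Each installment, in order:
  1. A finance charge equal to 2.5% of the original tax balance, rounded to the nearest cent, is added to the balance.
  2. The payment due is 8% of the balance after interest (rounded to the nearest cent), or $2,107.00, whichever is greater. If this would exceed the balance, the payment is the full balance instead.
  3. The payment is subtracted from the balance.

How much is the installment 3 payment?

Installment 1: opening $36,323.02; interest $908.08 → $37,231.10; payment $2,978.49; balance $34,252.61
Installment 2: opening $34,252.61; interest $908.08 → $35,160.69; payment $2,812.86; balance $32,347.83
Installment 3: opening $32,347.83; interest $908.08 → $33,255.91; payment $2,660.47; balance $30,595.44

$2,660.47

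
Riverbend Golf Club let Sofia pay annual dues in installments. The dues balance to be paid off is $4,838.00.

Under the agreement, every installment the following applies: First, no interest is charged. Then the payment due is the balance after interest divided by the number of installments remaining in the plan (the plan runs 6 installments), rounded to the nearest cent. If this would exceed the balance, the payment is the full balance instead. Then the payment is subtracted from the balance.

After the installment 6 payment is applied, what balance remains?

Installment 1: $4,838.00 − $806.33 → $4,031.67
Installment 2: $4,031.67 − $806.33 → $3,225.34
Installment 3: $3,225.34 − $806.34 → $2,419.00
Installment 4: $2,419.00 − $806.33 → $1,612.67
Installment 5: $1,612.67 − $806.34 → $806.33
Installment 6: $806.33 − $806.33 → $0.00

$0.00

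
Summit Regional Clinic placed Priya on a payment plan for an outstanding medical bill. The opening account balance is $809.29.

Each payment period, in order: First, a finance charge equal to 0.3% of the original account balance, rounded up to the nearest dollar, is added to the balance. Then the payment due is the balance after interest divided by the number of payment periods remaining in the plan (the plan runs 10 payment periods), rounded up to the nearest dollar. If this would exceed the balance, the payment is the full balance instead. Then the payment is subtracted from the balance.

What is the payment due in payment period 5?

Payment period 1: opening $809.29; interest $3.00 → $812.29; payment $82.00; balance $730.29
Payment period 2: opening $730.29; interest $3.00 → $733.29; payment $82.00; balance $651.29
Payment period 3: opening $651.29; interest $3.00 → $654.29; payment $82.00; balance $572.29
Payment period 4: opening $572.29; interest $3.00 → $575.29; payment $83.00; balance $492.29
Payment period 5: opening $492.29; interest $3.00 → $495.29; payment $83.00; balance $412.29

$83.00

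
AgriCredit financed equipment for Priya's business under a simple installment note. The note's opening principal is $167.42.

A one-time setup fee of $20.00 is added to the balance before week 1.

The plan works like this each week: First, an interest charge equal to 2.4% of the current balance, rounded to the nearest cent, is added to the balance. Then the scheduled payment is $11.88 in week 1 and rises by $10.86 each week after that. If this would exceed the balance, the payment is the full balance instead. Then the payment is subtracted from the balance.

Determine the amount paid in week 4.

$44.46

Week 1: opening $187.42; interest $4.50 → $191.92; payment $11.88; balance $180.04
Week 2: opening $180.04; interest $4.32 → $184.36; payment $22.74; balance $161.62
Week 3: opening $161.62; interest $3.88 → $165.50; payment $33.60; balance $131.90
Week 4: opening $131.90; interest $3.17 → $135.07; payment $44.46; balance $90.61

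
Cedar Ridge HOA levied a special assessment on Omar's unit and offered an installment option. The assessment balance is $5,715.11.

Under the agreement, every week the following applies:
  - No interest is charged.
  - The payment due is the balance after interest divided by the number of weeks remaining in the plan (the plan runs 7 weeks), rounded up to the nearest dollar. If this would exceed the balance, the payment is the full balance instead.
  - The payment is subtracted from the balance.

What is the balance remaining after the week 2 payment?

$4,081.11

Week 1: opening $5,715.11; payment $817.00; balance $4,898.11
Week 2: opening $4,898.11; payment $817.00; balance $4,081.11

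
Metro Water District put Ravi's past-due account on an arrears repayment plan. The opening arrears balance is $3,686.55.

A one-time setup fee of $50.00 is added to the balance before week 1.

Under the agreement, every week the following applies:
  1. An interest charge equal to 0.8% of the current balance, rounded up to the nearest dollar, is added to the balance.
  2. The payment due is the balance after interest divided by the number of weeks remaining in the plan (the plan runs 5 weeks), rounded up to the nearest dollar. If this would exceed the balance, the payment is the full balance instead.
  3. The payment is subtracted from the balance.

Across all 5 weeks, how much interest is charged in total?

$94.00

Week 1: opening $3,736.55; interest $30.00 → $3,766.55; payment $754.00; balance $3,012.55
Week 2: opening $3,012.55; interest $25.00 → $3,037.55; payment $760.00; balance $2,277.55
Week 3: opening $2,277.55; interest $19.00 → $2,296.55; payment $766.00; balance $1,530.55
Week 4: opening $1,530.55; interest $13.00 → $1,543.55; payment $772.00; balance $771.55
Week 5: opening $771.55; interest $7.00 → $778.55; payment $778.55; balance $0.00
Total interest: $30.00 + $25.00 + $19.00 + $13.00 + $7.00 = $94.00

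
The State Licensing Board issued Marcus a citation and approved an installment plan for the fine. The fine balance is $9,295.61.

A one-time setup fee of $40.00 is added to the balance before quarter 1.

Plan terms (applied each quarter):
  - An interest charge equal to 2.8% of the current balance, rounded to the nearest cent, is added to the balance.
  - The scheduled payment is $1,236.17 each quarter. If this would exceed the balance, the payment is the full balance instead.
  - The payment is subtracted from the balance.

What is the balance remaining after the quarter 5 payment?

$4,181.06

Quarter 1: opening $9,335.61; interest $261.40 → $9,597.01; payment $1,236.17; balance $8,360.84
Quarter 2: opening $8,360.84; interest $234.10 → $8,594.94; payment $1,236.17; balance $7,358.77
Quarter 3: opening $7,358.77; interest $206.05 → $7,564.82; payment $1,236.17; balance $6,328.65
Quarter 4: opening $6,328.65; interest $177.20 → $6,505.85; payment $1,236.17; balance $5,269.68
Quarter 5: opening $5,269.68; interest $147.55 → $5,417.23; payment $1,236.17; balance $4,181.06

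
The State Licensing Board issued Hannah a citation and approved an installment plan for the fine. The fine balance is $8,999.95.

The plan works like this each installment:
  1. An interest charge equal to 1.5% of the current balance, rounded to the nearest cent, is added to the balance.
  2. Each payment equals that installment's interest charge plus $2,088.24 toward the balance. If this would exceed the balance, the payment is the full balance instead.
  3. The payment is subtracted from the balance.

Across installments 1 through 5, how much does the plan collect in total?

$9,361.71

Installment 1: $8,999.95 +$135.00 interest = $9,134.95; pay $2,223.24 → $6,911.71
Installment 2: $6,911.71 +$103.68 interest = $7,015.39; pay $2,191.92 → $4,823.47
Installment 3: $4,823.47 +$72.35 interest = $4,895.82; pay $2,160.59 → $2,735.23
Installment 4: $2,735.23 +$41.03 interest = $2,776.26; pay $2,129.27 → $646.99
Installment 5: $646.99 +$9.70 interest = $656.69; pay $656.69 → $0.00
Total paid: $9,361.71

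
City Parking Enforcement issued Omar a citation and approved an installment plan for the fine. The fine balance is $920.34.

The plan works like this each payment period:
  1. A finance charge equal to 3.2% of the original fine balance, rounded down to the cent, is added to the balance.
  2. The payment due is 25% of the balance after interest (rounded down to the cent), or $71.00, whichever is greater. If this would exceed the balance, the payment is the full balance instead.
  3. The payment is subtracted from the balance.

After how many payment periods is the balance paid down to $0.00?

12

# | Opening | Interest | Payment | End bal
1 | $920.34 | $29.45 | $237.44 | $712.35
2 | $712.35 | $29.45 | $185.45 | $556.35
3 | $556.35 | $29.45 | $146.45 | $439.35
4 | $439.35 | $29.45 | $117.20 | $351.60
5 | $351.60 | $29.45 | $95.26 | $285.79
6 | $285.79 | $29.45 | $78.81 | $236.43
7 | $236.43 | $29.45 | $71.00 | $194.88
8 | $194.88 | $29.45 | $71.00 | $153.33
9 | $153.33 | $29.45 | $71.00 | $111.78
10 | $111.78 | $29.45 | $71.00 | $70.23
11 | $70.23 | $29.45 | $71.00 | $28.68
12 | $28.68 | $29.45 | $58.13 | $0.00
Balance reaches $0.00 in payment period 12.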